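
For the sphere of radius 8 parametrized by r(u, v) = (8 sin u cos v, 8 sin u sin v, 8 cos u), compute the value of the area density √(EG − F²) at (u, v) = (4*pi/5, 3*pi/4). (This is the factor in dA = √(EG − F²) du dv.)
√(EG − F²)|_{(4*pi/5, 3*pi/4)} = 16*sqrt(10 - 2*sqrt(5))

E = 64, F = 0, G = 64*sin(u)^2, so EG − F² = 4096*sin(u)^2. Taking the positive square root: √(EG − F²) = 64*Abs(sin(u)). At (u, v) = (4*pi/5, 3*pi/4): 16*sqrt(10 - 2*sqrt(5)).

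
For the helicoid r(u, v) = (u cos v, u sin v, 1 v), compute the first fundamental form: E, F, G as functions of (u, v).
E = 1;  F = 0;  G = u^2 + 1

Compute partials: r_u = (cos(v), sin(v), 0), r_v = (-u*sin(v), u*cos(v), 1). Then
  E = r_u · r_u = 1,
  F = r_u · r_v = 0,
  G = r_v · r_v = u^2 + 1.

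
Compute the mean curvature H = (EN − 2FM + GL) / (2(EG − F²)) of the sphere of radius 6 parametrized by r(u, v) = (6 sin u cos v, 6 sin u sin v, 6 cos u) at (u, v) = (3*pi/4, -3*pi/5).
H = -1/6

With E = 36, F = 0, G = 36*sin(u)^2, L = -6*sin(u)/Abs(sin(u)), M = 0, N = -6*sin(u)^3/Abs(sin(u)), assemble
  H = (EN − 2FM + GL) / (2(EG − F²)) = -sin(u)/(6*Abs(sin(u))).
At (u, v) = (3*pi/4, -3*pi/5): H = -1/6.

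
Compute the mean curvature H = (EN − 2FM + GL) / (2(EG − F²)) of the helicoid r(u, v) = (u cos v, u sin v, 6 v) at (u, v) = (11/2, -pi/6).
H = 0

With E = 1, F = 0, G = u^2 + 36, L = 0, M = -6/sqrt(u^2 + 36), N = 0, assemble
  H = (EN − 2FM + GL) / (2(EG − F²)) = 0.
At (u, v) = (11/2, -pi/6): H = 0.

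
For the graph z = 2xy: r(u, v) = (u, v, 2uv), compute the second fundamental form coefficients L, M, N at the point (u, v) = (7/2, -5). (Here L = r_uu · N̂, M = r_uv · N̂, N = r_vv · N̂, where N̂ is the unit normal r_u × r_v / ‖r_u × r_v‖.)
L = 0;  M = sqrt(6)/15;  N = 0

Compute the unit normal N̂(u, v) = (-2*v/sqrt(4*u^2 + 4*v^2 + 1), -2*u/sqrt(4*u^2 + 4*v^2 + 1), 1/sqrt(4*u^2 + 4*v^2 + 1)), and the second partials r_uu, r_uv, r_vv. Take dot products:
  L(u, v) = r_uu · N̂ = 0,
  M(u, v) = r_uv · N̂ = 2/sqrt(4*u^2 + 4*v^2 + 1),
  N(u, v) = r_vv · N̂ = 0.
Evaluating at (u, v) = (7/2, -5):
  L = 0, M = sqrt(6)/15, N = 0.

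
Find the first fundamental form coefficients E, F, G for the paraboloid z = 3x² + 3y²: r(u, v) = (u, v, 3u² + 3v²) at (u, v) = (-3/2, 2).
E = 82;  F = -108;  G = 145

Partials: r_u = (1, 0, 6*u), r_v = (0, 1, 6*v). As functions of (u, v):
  E = r_u · r_u = 36*u^2 + 1,
  F = r_u · r_v = 36*u*v,
  G = r_v · r_v = 36*v^2 + 1.
Evaluating at (u, v) = (-3/2, 2): E = 82, F = -108, G = 145.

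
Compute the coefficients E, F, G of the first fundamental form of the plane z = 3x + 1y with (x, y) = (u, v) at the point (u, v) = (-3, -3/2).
E = 10;  F = 3;  G = 2

Partials: r_u = (1, 0, 3), r_v = (0, 1, 1). As functions of (u, v):
  E = r_u · r_u = 10,
  F = r_u · r_v = 3,
  G = r_v · r_v = 2.
Evaluating at (u, v) = (-3, -3/2): E = 10, F = 3, G = 2.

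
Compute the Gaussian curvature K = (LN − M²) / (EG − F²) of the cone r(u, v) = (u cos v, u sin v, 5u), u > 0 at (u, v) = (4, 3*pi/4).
K = 0

Coefficients of the first fundamental form: E = 26, F = 0, G = u^2.
Coefficients of the second fundamental form: L = 0, M = 0, N = 5*sqrt(26)*u^2/(26*Abs(u)).
Assemble K = (LN − M²)/(EG − F²) = 0. At (u, v) = (4, 3*pi/4): K = 0.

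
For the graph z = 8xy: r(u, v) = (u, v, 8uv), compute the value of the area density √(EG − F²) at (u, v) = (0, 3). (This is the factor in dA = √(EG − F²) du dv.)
√(EG − F²)|_{(0, 3)} = sqrt(577)

E = 64*v^2 + 1, F = 64*u*v, G = 64*u^2 + 1, so EG − F² = 64*u^2 + 64*v^2 + 1. Taking the positive square root: √(EG − F²) = sqrt(64*u^2 + 64*v^2 + 1). At (u, v) = (0, 3): sqrt(577).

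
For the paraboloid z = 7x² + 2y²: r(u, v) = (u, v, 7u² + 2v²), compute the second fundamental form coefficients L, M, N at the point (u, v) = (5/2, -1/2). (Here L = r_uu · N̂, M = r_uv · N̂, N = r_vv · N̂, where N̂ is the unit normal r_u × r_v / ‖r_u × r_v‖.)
L = 7*sqrt(1230)/615;  M = 0;  N = 2*sqrt(1230)/615

Compute the unit normal N̂(u, v) = (-14*u/sqrt(196*u^2 + 16*v^2 + 1), -4*v/sqrt(196*u^2 + 16*v^2 + 1), 1/sqrt(196*u^2 + 16*v^2 + 1)), and the second partials r_uu, r_uv, r_vv. Take dot products:
  L(u, v) = r_uu · N̂ = 14/sqrt(196*u^2 + 16*v^2 + 1),
  M(u, v) = r_uv · N̂ = 0,
  N(u, v) = r_vv · N̂ = 4/sqrt(196*u^2 + 16*v^2 + 1).
Evaluating at (u, v) = (5/2, -1/2):
  L = 7*sqrt(1230)/615, M = 0, N = 2*sqrt(1230)/615.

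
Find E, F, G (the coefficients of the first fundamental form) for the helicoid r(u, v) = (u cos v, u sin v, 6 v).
E = 1;  F = 0;  G = u^2 + 36

Compute partials: r_u = (cos(v), sin(v), 0), r_v = (-u*sin(v), u*cos(v), 6). Then
  E = r_u · r_u = 1,
  F = r_u · r_v = 0,
  G = r_v · r_v = u^2 + 36.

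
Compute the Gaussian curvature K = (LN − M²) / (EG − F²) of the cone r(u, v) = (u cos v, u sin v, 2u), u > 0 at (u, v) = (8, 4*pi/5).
K = 0

Coefficients of the first fundamental form: E = 5, F = 0, G = u^2.
Coefficients of the second fundamental form: L = 0, M = 0, N = 2*sqrt(5)*u^2/(5*Abs(u)).
Assemble K = (LN − M²)/(EG − F²) = 0. At (u, v) = (8, 4*pi/5): K = 0.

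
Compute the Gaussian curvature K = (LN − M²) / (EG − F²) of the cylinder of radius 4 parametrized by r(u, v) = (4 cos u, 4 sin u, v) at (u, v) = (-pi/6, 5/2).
K = 0

Coefficients of the first fundamental form: E = 16, F = 0, G = 1.
Coefficients of the second fundamental form: L = -4, M = 0, N = 0.
Assemble K = (LN − M²)/(EG − F²) = 0. At (u, v) = (-pi/6, 5/2): K = 0.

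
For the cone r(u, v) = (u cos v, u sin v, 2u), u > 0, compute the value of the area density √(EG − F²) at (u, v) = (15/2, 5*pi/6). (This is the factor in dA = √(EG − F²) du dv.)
√(EG − F²)|_{(15/2, 5*pi/6)} = 15*sqrt(5)/2

E = 5, F = 0, G = u^2, so EG − F² = 5*u^2. Taking the positive square root: √(EG − F²) = sqrt(5)*Abs(u). At (u, v) = (15/2, 5*pi/6): 15*sqrt(5)/2.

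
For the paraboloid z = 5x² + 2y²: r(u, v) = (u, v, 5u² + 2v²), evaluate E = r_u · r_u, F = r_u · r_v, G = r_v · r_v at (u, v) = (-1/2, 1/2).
E = 26;  F = -10;  G = 5

Partials: r_u = (1, 0, 10*u), r_v = (0, 1, 4*v). As functions of (u, v):
  E = r_u · r_u = 100*u^2 + 1,
  F = r_u · r_v = 40*u*v,
  G = r_v · r_v = 16*v^2 + 1.
Evaluating at (u, v) = (-1/2, 1/2): E = 26, F = -10, G = 5.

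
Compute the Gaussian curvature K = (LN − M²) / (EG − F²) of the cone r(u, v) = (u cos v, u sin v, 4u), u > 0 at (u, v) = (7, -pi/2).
K = 0

Coefficients of the first fundamental form: E = 17, F = 0, G = u^2.
Coefficients of the second fundamental form: L = 0, M = 0, N = 4*sqrt(17)*u^2/(17*Abs(u)).
Assemble K = (LN − M²)/(EG − F²) = 0. At (u, v) = (7, -pi/2): K = 0.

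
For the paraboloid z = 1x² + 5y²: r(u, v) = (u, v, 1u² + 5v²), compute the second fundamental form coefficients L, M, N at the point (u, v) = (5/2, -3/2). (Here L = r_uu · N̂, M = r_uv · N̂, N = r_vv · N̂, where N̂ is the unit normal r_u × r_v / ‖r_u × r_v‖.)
L = 2*sqrt(251)/251;  M = 0;  N = 10*sqrt(251)/251

Compute the unit normal N̂(u, v) = (-2*u/sqrt(4*u^2 + 100*v^2 + 1), -10*v/sqrt(4*u^2 + 100*v^2 + 1), 1/sqrt(4*u^2 + 100*v^2 + 1)), and the second partials r_uu, r_uv, r_vv. Take dot products:
  L(u, v) = r_uu · N̂ = 2/sqrt(4*u^2 + 100*v^2 + 1),
  M(u, v) = r_uv · N̂ = 0,
  N(u, v) = r_vv · N̂ = 10/sqrt(4*u^2 + 100*v^2 + 1).
Evaluating at (u, v) = (5/2, -3/2):
  L = 2*sqrt(251)/251, M = 0, N = 10*sqrt(251)/251.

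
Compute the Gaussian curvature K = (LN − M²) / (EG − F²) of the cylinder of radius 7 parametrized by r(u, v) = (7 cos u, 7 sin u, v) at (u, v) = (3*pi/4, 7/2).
K = 0

Coefficients of the first fundamental form: E = 49, F = 0, G = 1.
Coefficients of the second fundamental form: L = -7, M = 0, N = 0.
Assemble K = (LN − M²)/(EG − F²) = 0. At (u, v) = (3*pi/4, 7/2): K = 0.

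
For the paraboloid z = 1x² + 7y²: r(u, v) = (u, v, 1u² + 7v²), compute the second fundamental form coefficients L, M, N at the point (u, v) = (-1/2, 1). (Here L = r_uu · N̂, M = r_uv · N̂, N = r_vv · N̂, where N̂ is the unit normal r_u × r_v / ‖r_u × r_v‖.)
L = sqrt(22)/33;  M = 0;  N = 7*sqrt(22)/33

Compute the unit normal N̂(u, v) = (-2*u/sqrt(4*u^2 + 196*v^2 + 1), -14*v/sqrt(4*u^2 + 196*v^2 + 1), 1/sqrt(4*u^2 + 196*v^2 + 1)), and the second partials r_uu, r_uv, r_vv. Take dot products:
  L(u, v) = r_uu · N̂ = 2/sqrt(4*u^2 + 196*v^2 + 1),
  M(u, v) = r_uv · N̂ = 0,
  N(u, v) = r_vv · N̂ = 14/sqrt(4*u^2 + 196*v^2 + 1).
Evaluating at (u, v) = (-1/2, 1):
  L = sqrt(22)/33, M = 0, N = 7*sqrt(22)/33.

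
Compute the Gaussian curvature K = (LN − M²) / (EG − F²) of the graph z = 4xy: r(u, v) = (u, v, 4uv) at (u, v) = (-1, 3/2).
K = -16/2809

Coefficients of the first fundamental form: E = 16*v^2 + 1, F = 16*u*v, G = 16*u^2 + 1.
Coefficients of the second fundamental form: L = 0, M = 4/sqrt(16*u^2 + 16*v^2 + 1), N = 0.
Assemble K = (LN − M²)/(EG − F²) = -16/(256*u^4 + 512*u^2*v^2 + 32*u^2 + 256*v^4 + 32*v^2 + 1). At (u, v) = (-1, 3/2): K = -16/2809.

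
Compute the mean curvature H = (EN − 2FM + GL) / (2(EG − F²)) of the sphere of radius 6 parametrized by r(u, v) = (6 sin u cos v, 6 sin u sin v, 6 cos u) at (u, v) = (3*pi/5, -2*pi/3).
H = -1/6

With E = 36, F = 0, G = 36*sin(u)^2, L = -6*sin(u)/Abs(sin(u)), M = 0, N = -6*sin(u)^3/Abs(sin(u)), assemble
  H = (EN − 2FM + GL) / (2(EG − F²)) = -sin(u)/(6*Abs(sin(u))).
At (u, v) = (3*pi/5, -2*pi/3): H = -1/6.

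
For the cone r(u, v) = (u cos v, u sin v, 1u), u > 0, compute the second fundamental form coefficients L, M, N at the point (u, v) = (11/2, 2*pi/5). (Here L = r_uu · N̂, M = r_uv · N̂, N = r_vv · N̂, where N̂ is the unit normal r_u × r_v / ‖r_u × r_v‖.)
L = 0;  M = 0;  N = 11*sqrt(2)/4

Compute the unit normal N̂(u, v) = (-sqrt(2)*u*cos(v)/(2*Abs(u)), -sqrt(2)*u*sin(v)/(2*Abs(u)), sqrt(2)*u/(2*Abs(u))), and the second partials r_uu, r_uv, r_vv. Take dot products:
  L(u, v) = r_uu · N̂ = 0,
  M(u, v) = r_uv · N̂ = 0,
  N(u, v) = r_vv · N̂ = sqrt(2)*u^2/(2*Abs(u)).
Evaluating at (u, v) = (11/2, 2*pi/5):
  L = 0, M = 0, N = 11*sqrt(2)/4.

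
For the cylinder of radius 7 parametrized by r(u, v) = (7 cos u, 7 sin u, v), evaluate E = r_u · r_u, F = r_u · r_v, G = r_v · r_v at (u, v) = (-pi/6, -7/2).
E = 49;  F = 0;  G = 1

Partials: r_u = (-7*sin(u), 7*cos(u), 0), r_v = (0, 0, 1). As functions of (u, v):
  E = r_u · r_u = 49,
  F = r_u · r_v = 0,
  G = r_v · r_v = 1.
Evaluating at (u, v) = (-pi/6, -7/2): E = 49, F = 0, G = 1.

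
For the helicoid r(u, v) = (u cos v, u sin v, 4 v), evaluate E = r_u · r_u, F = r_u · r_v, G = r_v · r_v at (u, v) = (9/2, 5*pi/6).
E = 1;  F = 0;  G = 145/4

Partials: r_u = (cos(v), sin(v), 0), r_v = (-u*sin(v), u*cos(v), 4). As functions of (u, v):
  E = r_u · r_u = 1,
  F = r_u · r_v = 0,
  G = r_v · r_v = u^2 + 16.
Evaluating at (u, v) = (9/2, 5*pi/6): E = 1, F = 0, G = 145/4.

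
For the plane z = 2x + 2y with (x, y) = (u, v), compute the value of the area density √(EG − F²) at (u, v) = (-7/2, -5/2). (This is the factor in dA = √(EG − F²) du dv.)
√(EG − F²)|_{(-7/2, -5/2)} = 3

E = 5, F = 4, G = 5, so EG − F² = 9. Taking the positive square root: √(EG − F²) = 3. At (u, v) = (-7/2, -5/2): 3.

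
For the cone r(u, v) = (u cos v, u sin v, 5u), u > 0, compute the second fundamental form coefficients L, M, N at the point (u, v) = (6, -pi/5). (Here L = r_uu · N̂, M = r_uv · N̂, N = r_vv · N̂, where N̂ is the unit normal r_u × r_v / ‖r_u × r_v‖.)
L = 0;  M = 0;  N = 15*sqrt(26)/13

Compute the unit normal N̂(u, v) = (-5*sqrt(26)*u*cos(v)/(26*Abs(u)), -5*sqrt(26)*u*sin(v)/(26*Abs(u)), sqrt(26)*u/(26*Abs(u))), and the second partials r_uu, r_uv, r_vv. Take dot products:
  L(u, v) = r_uu · N̂ = 0,
  M(u, v) = r_uv · N̂ = 0,
  N(u, v) = r_vv · N̂ = 5*sqrt(26)*u^2/(26*Abs(u)).
Evaluating at (u, v) = (6, -pi/5):
  L = 0, M = 0, N = 15*sqrt(26)/13.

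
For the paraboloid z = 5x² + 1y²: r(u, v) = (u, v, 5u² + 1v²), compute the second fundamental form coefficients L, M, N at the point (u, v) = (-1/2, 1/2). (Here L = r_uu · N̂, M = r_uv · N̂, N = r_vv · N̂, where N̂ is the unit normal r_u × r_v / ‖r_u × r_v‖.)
L = 10*sqrt(3)/9;  M = 0;  N = 2*sqrt(3)/9

Compute the unit normal N̂(u, v) = (-10*u/sqrt(100*u^2 + 4*v^2 + 1), -2*v/sqrt(100*u^2 + 4*v^2 + 1), 1/sqrt(100*u^2 + 4*v^2 + 1)), and the second partials r_uu, r_uv, r_vv. Take dot products:
  L(u, v) = r_uu · N̂ = 10/sqrt(100*u^2 + 4*v^2 + 1),
  M(u, v) = r_uv · N̂ = 0,
  N(u, v) = r_vv · N̂ = 2/sqrt(100*u^2 + 4*v^2 + 1).
Evaluating at (u, v) = (-1/2, 1/2):
  L = 10*sqrt(3)/9, M = 0, N = 2*sqrt(3)/9.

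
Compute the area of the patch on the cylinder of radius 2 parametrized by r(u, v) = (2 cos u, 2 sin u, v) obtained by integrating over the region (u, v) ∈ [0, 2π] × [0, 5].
Area = 20*pi

Area = ∫∫ √(EG − F²) du dv with √(EG − F²) = 2. Integrating over [0, 2π] × [0, 5] gives 20*pi.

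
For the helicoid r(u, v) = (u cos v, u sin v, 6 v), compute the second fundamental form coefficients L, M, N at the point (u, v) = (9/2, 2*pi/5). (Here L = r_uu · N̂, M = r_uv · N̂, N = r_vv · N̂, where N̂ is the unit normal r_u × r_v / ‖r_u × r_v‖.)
L = 0;  M = -4/5;  N = 0

Compute the unit normal N̂(u, v) = (6*sin(v)/sqrt(u^2 + 36), -6*cos(v)/sqrt(u^2 + 36), u/sqrt(u^2 + 36)), and the second partials r_uu, r_uv, r_vv. Take dot products:
  L(u, v) = r_uu · N̂ = 0,
  M(u, v) = r_uv · N̂ = -6/sqrt(u^2 + 36),
  N(u, v) = r_vv · N̂ = 0.
Evaluating at (u, v) = (9/2, 2*pi/5):
  L = 0, M = -4/5, N = 0.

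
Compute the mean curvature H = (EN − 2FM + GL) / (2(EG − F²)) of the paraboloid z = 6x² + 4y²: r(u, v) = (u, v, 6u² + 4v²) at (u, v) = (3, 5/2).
H = 7594*sqrt(1697)/2879809

With E = 144*u^2 + 1, F = 96*u*v, G = 64*v^2 + 1, L = 12/sqrt(144*u^2 + 64*v^2 + 1), M = 0, N = 8/sqrt(144*u^2 + 64*v^2 + 1), assemble
  H = (EN − 2FM + GL) / (2(EG − F²)) = 2*(288*u^2 + 192*v^2 + 5)/(144*u^2 + 64*v^2 + 1)^(3/2).
At (u, v) = (3, 5/2): H = 7594*sqrt(1697)/2879809.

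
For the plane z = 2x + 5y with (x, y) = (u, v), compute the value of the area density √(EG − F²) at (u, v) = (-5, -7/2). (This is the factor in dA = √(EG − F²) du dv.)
√(EG − F²)|_{(-5, -7/2)} = sqrt(30)

E = 5, F = 10, G = 26, so EG − F² = 30. Taking the positive square root: √(EG − F²) = sqrt(30). At (u, v) = (-5, -7/2): sqrt(30).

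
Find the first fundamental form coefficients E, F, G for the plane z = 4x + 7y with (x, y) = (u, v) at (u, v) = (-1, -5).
E = 17;  F = 28;  G = 50

Partials: r_u = (1, 0, 4), r_v = (0, 1, 7). As functions of (u, v):
  E = r_u · r_u = 17,
  F = r_u · r_v = 28,
  G = r_v · r_v = 50.
Evaluating at (u, v) = (-1, -5): E = 17, F = 28, G = 50.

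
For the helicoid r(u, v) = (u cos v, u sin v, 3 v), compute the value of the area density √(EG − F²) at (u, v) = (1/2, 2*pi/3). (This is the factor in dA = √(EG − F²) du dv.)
√(EG − F²)|_{(1/2, 2*pi/3)} = sqrt(37)/2

E = 1, F = 0, G = u^2 + 9, so EG − F² = u^2 + 9. Taking the positive square root: √(EG − F²) = sqrt(u^2 + 9). At (u, v) = (1/2, 2*pi/3): sqrt(37)/2.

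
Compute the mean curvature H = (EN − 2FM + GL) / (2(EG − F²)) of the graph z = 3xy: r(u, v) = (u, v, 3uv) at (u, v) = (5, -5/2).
H = 2700*sqrt(1129)/1274641

With E = 9*v^2 + 1, F = 9*u*v, G = 9*u^2 + 1, L = 0, M = 3/sqrt(9*u^2 + 9*v^2 + 1), N = 0, assemble
  H = (EN − 2FM + GL) / (2(EG − F²)) = -27*u*v/(9*u^2 + 9*v^2 + 1)^(3/2).
At (u, v) = (5, -5/2): H = 2700*sqrt(1129)/1274641.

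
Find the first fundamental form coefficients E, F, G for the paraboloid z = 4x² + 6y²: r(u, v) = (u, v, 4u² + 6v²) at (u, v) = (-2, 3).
E = 257;  F = -576;  G = 1297

Partials: r_u = (1, 0, 8*u), r_v = (0, 1, 12*v). As functions of (u, v):
  E = r_u · r_u = 64*u^2 + 1,
  F = r_u · r_v = 96*u*v,
  G = r_v · r_v = 144*v^2 + 1.
Evaluating at (u, v) = (-2, 3): E = 257, F = -576, G = 1297.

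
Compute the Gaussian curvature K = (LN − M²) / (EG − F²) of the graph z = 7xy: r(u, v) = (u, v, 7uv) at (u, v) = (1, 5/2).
K = -784/2030625

Coefficients of the first fundamental form: E = 49*v^2 + 1, F = 49*u*v, G = 49*u^2 + 1.
Coefficients of the second fundamental form: L = 0, M = 7/sqrt(49*u^2 + 49*v^2 + 1), N = 0.
Assemble K = (LN − M²)/(EG − F²) = -49/(2401*u^4 + 4802*u^2*v^2 + 98*u^2 + 2401*v^4 + 98*v^2 + 1). At (u, v) = (1, 5/2): K = -784/2030625.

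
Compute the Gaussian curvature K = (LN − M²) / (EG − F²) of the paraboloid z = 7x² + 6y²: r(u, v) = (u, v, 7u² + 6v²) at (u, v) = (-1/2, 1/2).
K = 42/1849

Coefficients of the first fundamental form: E = 196*u^2 + 1, F = 168*u*v, G = 144*v^2 + 1.
Coefficients of the second fundamental form: L = 14/sqrt(196*u^2 + 144*v^2 + 1), M = 0, N = 12/sqrt(196*u^2 + 144*v^2 + 1).
Assemble K = (LN − M²)/(EG − F²) = 168/(38416*u^4 + 56448*u^2*v^2 + 392*u^2 + 20736*v^4 + 288*v^2 + 1). At (u, v) = (-1/2, 1/2): K = 42/1849.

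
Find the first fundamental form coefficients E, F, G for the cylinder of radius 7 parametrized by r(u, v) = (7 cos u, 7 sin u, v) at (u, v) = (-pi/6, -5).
E = 49;  F = 0;  G = 1

Partials: r_u = (-7*sin(u), 7*cos(u), 0), r_v = (0, 0, 1). As functions of (u, v):
  E = r_u · r_u = 49,
  F = r_u · r_v = 0,
  G = r_v · r_v = 1.
Evaluating at (u, v) = (-pi/6, -5): E = 49, F = 0, G = 1.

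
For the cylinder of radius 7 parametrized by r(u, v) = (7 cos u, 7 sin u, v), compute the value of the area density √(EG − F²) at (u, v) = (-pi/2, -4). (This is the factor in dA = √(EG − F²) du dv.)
√(EG − F²)|_{(-pi/2, -4)} = 7

E = 49, F = 0, G = 1, so EG − F² = 49. Taking the positive square root: √(EG − F²) = 7. At (u, v) = (-pi/2, -4): 7.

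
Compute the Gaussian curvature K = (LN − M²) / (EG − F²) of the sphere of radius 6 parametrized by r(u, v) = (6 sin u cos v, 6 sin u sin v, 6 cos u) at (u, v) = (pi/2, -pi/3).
K = 1/36

Coefficients of the first fundamental form: E = 36, F = 0, G = 36*sin(u)^2.
Coefficients of the second fundamental form: L = -6*sin(u)/Abs(sin(u)), M = 0, N = -6*sin(u)^3/Abs(sin(u)).
Assemble K = (LN − M²)/(EG − F²) = 1/36. At (u, v) = (pi/2, -pi/3): K = 1/36.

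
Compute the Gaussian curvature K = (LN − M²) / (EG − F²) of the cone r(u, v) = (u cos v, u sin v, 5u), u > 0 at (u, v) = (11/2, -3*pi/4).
K = 0

Coefficients of the first fundamental form: E = 26, F = 0, G = u^2.
Coefficients of the second fundamental form: L = 0, M = 0, N = 5*sqrt(26)*u^2/(26*Abs(u)).
Assemble K = (LN − M²)/(EG − F²) = 0. At (u, v) = (11/2, -3*pi/4): K = 0.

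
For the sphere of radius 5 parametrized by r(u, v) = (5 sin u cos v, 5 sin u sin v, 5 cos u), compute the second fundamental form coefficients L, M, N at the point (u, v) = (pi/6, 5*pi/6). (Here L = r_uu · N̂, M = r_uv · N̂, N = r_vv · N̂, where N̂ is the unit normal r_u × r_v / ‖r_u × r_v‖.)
L = -5;  M = 0;  N = -5/4

Compute the unit normal N̂(u, v) = (sin(u)^2*cos(v)/Abs(sin(u)), sin(u)^2*sin(v)/Abs(sin(u)), sin(2*u)/(2*Abs(sin(u)))), and the second partials r_uu, r_uv, r_vv. Take dot products:
  L(u, v) = r_uu · N̂ = -5*sin(u)/Abs(sin(u)),
  M(u, v) = r_uv · N̂ = 0,
  N(u, v) = r_vv · N̂ = -5*sin(u)^3/Abs(sin(u)).
Evaluating at (u, v) = (pi/6, 5*pi/6):
  L = -5, M = 0, N = -5/4.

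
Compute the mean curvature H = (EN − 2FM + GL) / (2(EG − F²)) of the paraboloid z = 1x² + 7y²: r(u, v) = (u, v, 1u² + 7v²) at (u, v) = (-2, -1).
H = 316*sqrt(213)/45369

With E = 4*u^2 + 1, F = 28*u*v, G = 196*v^2 + 1, L = 2/sqrt(4*u^2 + 196*v^2 + 1), M = 0, N = 14/sqrt(4*u^2 + 196*v^2 + 1), assemble
  H = (EN − 2FM + GL) / (2(EG − F²)) = 4*(7*u^2 + 49*v^2 + 2)/(4*u^2 + 196*v^2 + 1)^(3/2).
At (u, v) = (-2, -1): H = 316*sqrt(213)/45369.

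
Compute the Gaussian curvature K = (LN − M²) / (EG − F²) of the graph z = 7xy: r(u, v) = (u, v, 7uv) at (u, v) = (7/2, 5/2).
K = -196/3294225

Coefficients of the first fundamental form: E = 49*v^2 + 1, F = 49*u*v, G = 49*u^2 + 1.
Coefficients of the second fundamental form: L = 0, M = 7/sqrt(49*u^2 + 49*v^2 + 1), N = 0.
Assemble K = (LN − M²)/(EG − F²) = -49/(2401*u^4 + 4802*u^2*v^2 + 98*u^2 + 2401*v^4 + 98*v^2 + 1). At (u, v) = (7/2, 5/2): K = -196/3294225.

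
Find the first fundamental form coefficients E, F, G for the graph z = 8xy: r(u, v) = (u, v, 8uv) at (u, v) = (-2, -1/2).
E = 17;  F = 64;  G = 257

Partials: r_u = (1, 0, 8*v), r_v = (0, 1, 8*u). As functions of (u, v):
  E = r_u · r_u = 64*v^2 + 1,
  F = r_u · r_v = 64*u*v,
  G = r_v · r_v = 64*u^2 + 1.
Evaluating at (u, v) = (-2, -1/2): E = 17, F = 64, G = 257.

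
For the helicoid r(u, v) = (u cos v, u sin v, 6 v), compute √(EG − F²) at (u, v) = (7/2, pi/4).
√(EG − F²)|_{(7/2, pi/4)} = sqrt(193)/2

E = 1, F = 0, G = u^2 + 36; EG − F² = u^2 + 36; √(EG − F²) = sqrt(u^2 + 36). At the given point: sqrt(193)/2.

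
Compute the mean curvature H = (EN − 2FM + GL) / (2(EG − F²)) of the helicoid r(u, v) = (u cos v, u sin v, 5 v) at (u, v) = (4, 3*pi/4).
H = 0

With E = 1, F = 0, G = u^2 + 25, L = 0, M = -5/sqrt(u^2 + 25), N = 0, assemble
  H = (EN − 2FM + GL) / (2(EG − F²)) = 0.
At (u, v) = (4, 3*pi/4): H = 0.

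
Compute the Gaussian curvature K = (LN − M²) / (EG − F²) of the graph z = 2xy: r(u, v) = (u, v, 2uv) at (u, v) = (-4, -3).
K = -4/10201

Coefficients of the first fundamental form: E = 4*v^2 + 1, F = 4*u*v, G = 4*u^2 + 1.
Coefficients of the second fundamental form: L = 0, M = 2/sqrt(4*u^2 + 4*v^2 + 1), N = 0.
Assemble K = (LN − M²)/(EG − F²) = -4/(16*u^4 + 32*u^2*v^2 + 8*u^2 + 16*v^4 + 8*v^2 + 1). At (u, v) = (-4, -3): K = -4/10201.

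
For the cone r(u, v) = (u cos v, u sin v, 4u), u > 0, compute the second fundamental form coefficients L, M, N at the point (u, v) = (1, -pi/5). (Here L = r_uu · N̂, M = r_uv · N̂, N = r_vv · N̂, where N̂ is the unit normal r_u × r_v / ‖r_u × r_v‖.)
L = 0;  M = 0;  N = 4*sqrt(17)/17

Compute the unit normal N̂(u, v) = (-4*sqrt(17)*u*cos(v)/(17*Abs(u)), -4*sqrt(17)*u*sin(v)/(17*Abs(u)), sqrt(17)*u/(17*Abs(u))), and the second partials r_uu, r_uv, r_vv. Take dot products:
  L(u, v) = r_uu · N̂ = 0,
  M(u, v) = r_uv · N̂ = 0,
  N(u, v) = r_vv · N̂ = 4*sqrt(17)*u^2/(17*Abs(u)).
Evaluating at (u, v) = (1, -pi/5):
  L = 0, M = 0, N = 4*sqrt(17)/17.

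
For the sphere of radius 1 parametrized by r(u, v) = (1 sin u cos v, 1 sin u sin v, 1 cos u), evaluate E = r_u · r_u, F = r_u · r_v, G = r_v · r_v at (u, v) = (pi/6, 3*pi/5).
E = 1;  F = 0;  G = 1/4

Partials: r_u = (cos(u)*cos(v), sin(v)*cos(u), -sin(u)), r_v = (-sin(u)*sin(v), sin(u)*cos(v), 0). As functions of (u, v):
  E = r_u · r_u = 1,
  F = r_u · r_v = 0,
  G = r_v · r_v = sin(u)^2.
Evaluating at (u, v) = (pi/6, 3*pi/5): E = 1, F = 0, G = 1/4.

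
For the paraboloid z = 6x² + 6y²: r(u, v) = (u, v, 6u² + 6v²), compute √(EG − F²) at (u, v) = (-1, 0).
√(EG − F²)|_{(-1, 0)} = sqrt(145)

E = 144*u^2 + 1, F = 144*u*v, G = 144*v^2 + 1; EG − F² = 144*u^2 + 144*v^2 + 1; √(EG − F²) = sqrt(144*u^2 + 144*v^2 + 1). At the given point: sqrt(145).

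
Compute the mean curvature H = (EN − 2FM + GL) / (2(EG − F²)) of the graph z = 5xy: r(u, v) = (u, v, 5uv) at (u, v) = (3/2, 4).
H = -6000*sqrt(1829)/3345241

With E = 25*v^2 + 1, F = 25*u*v, G = 25*u^2 + 1, L = 0, M = 5/sqrt(25*u^2 + 25*v^2 + 1), N = 0, assemble
  H = (EN − 2FM + GL) / (2(EG − F²)) = -125*u*v/(25*u^2 + 25*v^2 + 1)^(3/2).
At (u, v) = (3/2, 4): H = -6000*sqrt(1829)/3345241.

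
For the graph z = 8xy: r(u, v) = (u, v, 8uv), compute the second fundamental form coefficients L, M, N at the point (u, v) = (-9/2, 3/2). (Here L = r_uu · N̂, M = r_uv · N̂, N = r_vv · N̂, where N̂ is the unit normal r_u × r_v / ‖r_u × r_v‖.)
L = 0;  M = 8*sqrt(1441)/1441;  N = 0

Compute the unit normal N̂(u, v) = (-8*v/sqrt(64*u^2 + 64*v^2 + 1), -8*u/sqrt(64*u^2 + 64*v^2 + 1), 1/sqrt(64*u^2 + 64*v^2 + 1)), and the second partials r_uu, r_uv, r_vv. Take dot products:
  L(u, v) = r_uu · N̂ = 0,
  M(u, v) = r_uv · N̂ = 8/sqrt(64*u^2 + 64*v^2 + 1),
  N(u, v) = r_vv · N̂ = 0.
Evaluating at (u, v) = (-9/2, 3/2):
  L = 0, M = 8*sqrt(1441)/1441, N = 0.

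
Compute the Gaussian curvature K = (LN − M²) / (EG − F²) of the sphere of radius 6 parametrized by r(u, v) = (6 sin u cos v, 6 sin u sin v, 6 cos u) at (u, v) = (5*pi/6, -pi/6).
K = 1/36

Coefficients of the first fundamental form: E = 36, F = 0, G = 36*sin(u)^2.
Coefficients of the second fundamental form: L = -6*sin(u)/Abs(sin(u)), M = 0, N = -6*sin(u)^3/Abs(sin(u)).
Assemble K = (LN − M²)/(EG − F²) = 1/36. At (u, v) = (5*pi/6, -pi/6): K = 1/36.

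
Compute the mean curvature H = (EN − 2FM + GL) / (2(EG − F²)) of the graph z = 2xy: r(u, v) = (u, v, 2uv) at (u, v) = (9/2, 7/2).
H = -126*sqrt(131)/17161

With E = 4*v^2 + 1, F = 4*u*v, G = 4*u^2 + 1, L = 0, M = 2/sqrt(4*u^2 + 4*v^2 + 1), N = 0, assemble
  H = (EN − 2FM + GL) / (2(EG − F²)) = -8*u*v/(4*u^2 + 4*v^2 + 1)^(3/2).
At (u, v) = (9/2, 7/2): H = -126*sqrt(131)/17161.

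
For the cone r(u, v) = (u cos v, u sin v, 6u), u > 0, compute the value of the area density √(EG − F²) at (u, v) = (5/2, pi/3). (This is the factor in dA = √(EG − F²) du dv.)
√(EG − F²)|_{(5/2, pi/3)} = 5*sqrt(37)/2

E = 37, F = 0, G = u^2, so EG − F² = 37*u^2. Taking the positive square root: √(EG − F²) = sqrt(37)*Abs(u). At (u, v) = (5/2, pi/3): 5*sqrt(37)/2.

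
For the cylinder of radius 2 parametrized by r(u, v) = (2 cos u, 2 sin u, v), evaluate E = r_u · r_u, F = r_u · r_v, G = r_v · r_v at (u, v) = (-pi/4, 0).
E = 4;  F = 0;  G = 1

Partials: r_u = (-2*sin(u), 2*cos(u), 0), r_v = (0, 0, 1). As functions of (u, v):
  E = r_u · r_u = 4,
  F = r_u · r_v = 0,
  G = r_v · r_v = 1.
Evaluating at (u, v) = (-pi/4, 0): E = 4, F = 0, G = 1.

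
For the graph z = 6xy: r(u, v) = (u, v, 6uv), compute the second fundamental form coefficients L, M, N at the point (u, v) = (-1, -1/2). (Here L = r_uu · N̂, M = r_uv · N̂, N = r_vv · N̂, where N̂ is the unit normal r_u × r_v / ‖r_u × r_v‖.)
L = 0;  M = 3*sqrt(46)/23;  N = 0

Compute the unit normal N̂(u, v) = (-6*v/sqrt(36*u^2 + 36*v^2 + 1), -6*u/sqrt(36*u^2 + 36*v^2 + 1), 1/sqrt(36*u^2 + 36*v^2 + 1)), and the second partials r_uu, r_uv, r_vv. Take dot products:
  L(u, v) = r_uu · N̂ = 0,
  M(u, v) = r_uv · N̂ = 6/sqrt(36*u^2 + 36*v^2 + 1),
  N(u, v) = r_vv · N̂ = 0.
Evaluating at (u, v) = (-1, -1/2):
  L = 0, M = 3*sqrt(46)/23, N = 0.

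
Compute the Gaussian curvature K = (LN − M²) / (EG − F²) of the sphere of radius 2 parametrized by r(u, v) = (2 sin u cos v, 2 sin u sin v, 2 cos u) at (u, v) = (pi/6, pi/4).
K = 1/4

Coefficients of the first fundamental form: E = 4, F = 0, G = 4*sin(u)^2.
Coefficients of the second fundamental form: L = -2*sin(u)/Abs(sin(u)), M = 0, N = -2*sin(u)^3/Abs(sin(u)).
Assemble K = (LN − M²)/(EG − F²) = 1/4. At (u, v) = (pi/6, pi/4): K = 1/4.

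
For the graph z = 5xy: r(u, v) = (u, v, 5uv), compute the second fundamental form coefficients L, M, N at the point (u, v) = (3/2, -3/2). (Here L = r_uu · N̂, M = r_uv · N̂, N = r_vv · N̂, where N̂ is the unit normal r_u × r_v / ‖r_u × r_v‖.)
L = 0;  M = 5*sqrt(454)/227;  N = 0

Compute the unit normal N̂(u, v) = (-5*v/sqrt(25*u^2 + 25*v^2 + 1), -5*u/sqrt(25*u^2 + 25*v^2 + 1), 1/sqrt(25*u^2 + 25*v^2 + 1)), and the second partials r_uu, r_uv, r_vv. Take dot products:
  L(u, v) = r_uu · N̂ = 0,
  M(u, v) = r_uv · N̂ = 5/sqrt(25*u^2 + 25*v^2 + 1),
  N(u, v) = r_vv · N̂ = 0.
Evaluating at (u, v) = (3/2, -3/2):
  L = 0, M = 5*sqrt(454)/227, N = 0.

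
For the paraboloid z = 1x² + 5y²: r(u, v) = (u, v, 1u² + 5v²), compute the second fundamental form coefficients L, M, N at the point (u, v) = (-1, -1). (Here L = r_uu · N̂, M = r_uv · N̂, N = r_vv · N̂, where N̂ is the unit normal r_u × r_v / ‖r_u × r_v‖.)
L = 2*sqrt(105)/105;  M = 0;  N = 2*sqrt(105)/21

Compute the unit normal N̂(u, v) = (-2*u/sqrt(4*u^2 + 100*v^2 + 1), -10*v/sqrt(4*u^2 + 100*v^2 + 1), 1/sqrt(4*u^2 + 100*v^2 + 1)), and the second partials r_uu, r_uv, r_vv. Take dot products:
  L(u, v) = r_uu · N̂ = 2/sqrt(4*u^2 + 100*v^2 + 1),
  M(u, v) = r_uv · N̂ = 0,
  N(u, v) = r_vv · N̂ = 10/sqrt(4*u^2 + 100*v^2 + 1).
Evaluating at (u, v) = (-1, -1):
  L = 2*sqrt(105)/105, M = 0, N = 2*sqrt(105)/21.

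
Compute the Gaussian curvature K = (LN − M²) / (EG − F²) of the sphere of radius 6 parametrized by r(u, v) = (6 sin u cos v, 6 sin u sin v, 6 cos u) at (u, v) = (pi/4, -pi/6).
K = 1/36

Coefficients of the first fundamental form: E = 36, F = 0, G = 36*sin(u)^2.
Coefficients of the second fundamental form: L = -6*sin(u)/Abs(sin(u)), M = 0, N = -6*sin(u)^3/Abs(sin(u)).
Assemble K = (LN − M²)/(EG − F²) = 1/36. At (u, v) = (pi/4, -pi/6): K = 1/36.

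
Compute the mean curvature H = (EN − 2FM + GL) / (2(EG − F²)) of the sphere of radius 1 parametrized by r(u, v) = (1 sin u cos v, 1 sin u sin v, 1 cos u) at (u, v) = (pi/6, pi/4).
H = -1

With E = 1, F = 0, G = sin(u)^2, L = -sin(u)/Abs(sin(u)), M = 0, N = -sin(u)^3/Abs(sin(u)), assemble
  H = (EN − 2FM + GL) / (2(EG − F²)) = -sin(u)/Abs(sin(u)).
At (u, v) = (pi/6, pi/4): H = -1.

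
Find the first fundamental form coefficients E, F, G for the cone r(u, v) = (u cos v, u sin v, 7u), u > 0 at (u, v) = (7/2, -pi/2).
E = 50;  F = 0;  G = 49/4

Partials: r_u = (cos(v), sin(v), 7), r_v = (-u*sin(v), u*cos(v), 0). As functions of (u, v):
  E = r_u · r_u = 50,
  F = r_u · r_v = 0,
  G = r_v · r_v = u^2.
Evaluating at (u, v) = (7/2, -pi/2): E = 50, F = 0, G = 49/4.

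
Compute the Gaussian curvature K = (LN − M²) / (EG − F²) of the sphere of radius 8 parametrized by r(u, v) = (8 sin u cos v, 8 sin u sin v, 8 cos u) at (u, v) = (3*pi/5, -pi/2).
K = 1/64

Coefficients of the first fundamental form: E = 64, F = 0, G = 64*sin(u)^2.
Coefficients of the second fundamental form: L = -8*sin(u)/Abs(sin(u)), M = 0, N = -8*sin(u)^3/Abs(sin(u)).
Assemble K = (LN − M²)/(EG − F²) = 1/64. At (u, v) = (3*pi/5, -pi/2): K = 1/64.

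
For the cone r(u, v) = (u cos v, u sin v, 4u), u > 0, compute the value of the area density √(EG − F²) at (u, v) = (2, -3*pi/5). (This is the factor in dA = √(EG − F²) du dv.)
√(EG − F²)|_{(2, -3*pi/5)} = 2*sqrt(17)

E = 17, F = 0, G = u^2, so EG − F² = 17*u^2. Taking the positive square root: √(EG − F²) = sqrt(17)*Abs(u). At (u, v) = (2, -3*pi/5): 2*sqrt(17).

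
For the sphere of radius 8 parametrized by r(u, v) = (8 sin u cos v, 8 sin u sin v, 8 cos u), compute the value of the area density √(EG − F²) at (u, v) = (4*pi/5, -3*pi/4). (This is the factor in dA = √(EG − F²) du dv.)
√(EG − F²)|_{(4*pi/5, -3*pi/4)} = 16*sqrt(10 - 2*sqrt(5))

E = 64, F = 0, G = 64*sin(u)^2, so EG − F² = 4096*sin(u)^2. Taking the positive square root: √(EG − F²) = 64*Abs(sin(u)). At (u, v) = (4*pi/5, -3*pi/4): 16*sqrt(10 - 2*sqrt(5)).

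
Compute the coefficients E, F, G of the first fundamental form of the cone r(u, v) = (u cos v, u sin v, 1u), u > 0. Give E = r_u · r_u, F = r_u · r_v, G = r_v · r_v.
E = 2;  F = 0;  G = u^2

Compute partials: r_u = (cos(v), sin(v), 1), r_v = (-u*sin(v), u*cos(v), 0). Then
  E = r_u · r_u = 2,
  F = r_u · r_v = 0,
  G = r_v · r_v = u^2.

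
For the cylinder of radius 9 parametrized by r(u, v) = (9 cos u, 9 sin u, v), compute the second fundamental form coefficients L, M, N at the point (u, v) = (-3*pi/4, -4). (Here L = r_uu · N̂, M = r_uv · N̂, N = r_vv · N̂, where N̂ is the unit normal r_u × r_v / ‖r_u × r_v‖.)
L = -9;  M = 0;  N = 0

Compute the unit normal N̂(u, v) = (cos(u), sin(u), 0), and the second partials r_uu, r_uv, r_vv. Take dot products:
  L(u, v) = r_uu · N̂ = -9,
  M(u, v) = r_uv · N̂ = 0,
  N(u, v) = r_vv · N̂ = 0.
Evaluating at (u, v) = (-3*pi/4, -4):
  L = -9, M = 0, N = 0.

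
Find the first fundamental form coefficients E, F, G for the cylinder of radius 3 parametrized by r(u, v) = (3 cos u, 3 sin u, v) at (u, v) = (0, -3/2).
E = 9;  F = 0;  G = 1

Partials: r_u = (-3*sin(u), 3*cos(u), 0), r_v = (0, 0, 1). As functions of (u, v):
  E = r_u · r_u = 9,
  F = r_u · r_v = 0,
  G = r_v · r_v = 1.
Evaluating at (u, v) = (0, -3/2): E = 9, F = 0, G = 1.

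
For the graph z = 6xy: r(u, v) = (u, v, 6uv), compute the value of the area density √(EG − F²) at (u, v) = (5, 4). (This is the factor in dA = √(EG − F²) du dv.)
√(EG − F²)|_{(5, 4)} = sqrt(1477)

E = 36*v^2 + 1, F = 36*u*v, G = 36*u^2 + 1, so EG − F² = 36*u^2 + 36*v^2 + 1. Taking the positive square root: √(EG − F²) = sqrt(36*u^2 + 36*v^2 + 1). At (u, v) = (5, 4): sqrt(1477).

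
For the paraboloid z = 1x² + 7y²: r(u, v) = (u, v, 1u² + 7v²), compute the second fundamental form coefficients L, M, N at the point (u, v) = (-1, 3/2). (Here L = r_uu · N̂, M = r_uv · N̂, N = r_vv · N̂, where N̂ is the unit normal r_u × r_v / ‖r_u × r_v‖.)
L = sqrt(446)/223;  M = 0;  N = 7*sqrt(446)/223

Compute the unit normal N̂(u, v) = (-2*u/sqrt(4*u^2 + 196*v^2 + 1), -14*v/sqrt(4*u^2 + 196*v^2 + 1), 1/sqrt(4*u^2 + 196*v^2 + 1)), and the second partials r_uu, r_uv, r_vv. Take dot products:
  L(u, v) = r_uu · N̂ = 2/sqrt(4*u^2 + 196*v^2 + 1),
  M(u, v) = r_uv · N̂ = 0,
  N(u, v) = r_vv · N̂ = 14/sqrt(4*u^2 + 196*v^2 + 1).
Evaluating at (u, v) = (-1, 3/2):
  L = sqrt(446)/223, M = 0, N = 7*sqrt(446)/223.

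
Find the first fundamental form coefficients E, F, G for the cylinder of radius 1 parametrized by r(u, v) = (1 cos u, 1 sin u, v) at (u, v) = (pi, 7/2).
E = 1;  F = 0;  G = 1

Partials: r_u = (-sin(u), cos(u), 0), r_v = (0, 0, 1). As functions of (u, v):
  E = r_u · r_u = 1,
  F = r_u · r_v = 0,
  G = r_v · r_v = 1.
Evaluating at (u, v) = (pi, 7/2): E = 1, F = 0, G = 1.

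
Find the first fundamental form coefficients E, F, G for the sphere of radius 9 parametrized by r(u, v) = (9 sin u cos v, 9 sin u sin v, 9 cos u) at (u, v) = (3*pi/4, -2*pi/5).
E = 81;  F = 0;  G = 81/2

Partials: r_u = (9*cos(u)*cos(v), 9*sin(v)*cos(u), -9*sin(u)), r_v = (-9*sin(u)*sin(v), 9*sin(u)*cos(v), 0). As functions of (u, v):
  E = r_u · r_u = 81,
  F = r_u · r_v = 0,
  G = r_v · r_v = 81*sin(u)^2.
Evaluating at (u, v) = (3*pi/4, -2*pi/5): E = 81, F = 0, G = 81/2.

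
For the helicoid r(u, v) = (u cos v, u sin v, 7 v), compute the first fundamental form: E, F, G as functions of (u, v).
E = 1;  F = 0;  G = u^2 + 49

Compute partials: r_u = (cos(v), sin(v), 0), r_v = (-u*sin(v), u*cos(v), 7). Then
  E = r_u · r_u = 1,
  F = r_u · r_v = 0,
  G = r_v · r_v = u^2 + 49.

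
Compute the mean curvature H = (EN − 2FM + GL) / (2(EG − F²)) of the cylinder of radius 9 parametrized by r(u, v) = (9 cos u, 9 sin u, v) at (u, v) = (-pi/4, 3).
H = -1/18

With E = 81, F = 0, G = 1, L = -9, M = 0, N = 0, assemble
  H = (EN − 2FM + GL) / (2(EG − F²)) = -1/18.
At (u, v) = (-pi/4, 3): H = -1/18.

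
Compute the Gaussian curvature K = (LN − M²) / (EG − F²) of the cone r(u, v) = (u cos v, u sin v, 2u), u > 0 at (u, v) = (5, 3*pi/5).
K = 0

Coefficients of the first fundamental form: E = 5, F = 0, G = u^2.
Coefficients of the second fundamental form: L = 0, M = 0, N = 2*sqrt(5)*u^2/(5*Abs(u)).
Assemble K = (LN − M²)/(EG − F²) = 0. At (u, v) = (5, 3*pi/5): K = 0.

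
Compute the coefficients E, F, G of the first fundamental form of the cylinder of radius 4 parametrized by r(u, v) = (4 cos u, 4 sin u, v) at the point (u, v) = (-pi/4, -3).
E = 16;  F = 0;  G = 1

Partials: r_u = (-4*sin(u), 4*cos(u), 0), r_v = (0, 0, 1). As functions of (u, v):
  E = r_u · r_u = 16,
  F = r_u · r_v = 0,
  G = r_v · r_v = 1.
Evaluating at (u, v) = (-pi/4, -3): E = 16, F = 0, G = 1.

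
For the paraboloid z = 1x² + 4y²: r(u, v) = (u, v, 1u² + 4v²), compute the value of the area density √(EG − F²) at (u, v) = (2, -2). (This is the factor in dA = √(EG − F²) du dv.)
√(EG − F²)|_{(2, -2)} = sqrt(273)

E = 4*u^2 + 1, F = 16*u*v, G = 64*v^2 + 1, so EG − F² = 4*u^2 + 64*v^2 + 1. Taking the positive square root: √(EG − F²) = sqrt(4*u^2 + 64*v^2 + 1). At (u, v) = (2, -2): sqrt(273).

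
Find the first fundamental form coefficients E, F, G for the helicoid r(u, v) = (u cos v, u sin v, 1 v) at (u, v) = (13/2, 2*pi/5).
E = 1;  F = 0;  G = 173/4

Partials: r_u = (cos(v), sin(v), 0), r_v = (-u*sin(v), u*cos(v), 1). As functions of (u, v):
  E = r_u · r_u = 1,
  F = r_u · r_v = 0,
  G = r_v · r_v = u^2 + 1.
Evaluating at (u, v) = (13/2, 2*pi/5): E = 1, F = 0, G = 173/4.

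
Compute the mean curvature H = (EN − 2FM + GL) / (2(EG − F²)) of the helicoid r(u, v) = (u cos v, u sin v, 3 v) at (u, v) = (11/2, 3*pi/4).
H = 0

With E = 1, F = 0, G = u^2 + 9, L = 0, M = -3/sqrt(u^2 + 9), N = 0, assemble
  H = (EN − 2FM + GL) / (2(EG − F²)) = 0.
At (u, v) = (11/2, 3*pi/4): H = 0.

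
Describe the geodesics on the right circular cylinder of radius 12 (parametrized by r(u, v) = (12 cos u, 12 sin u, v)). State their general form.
The cylinder is flat (K = 0) and locally isometric to the plane via the development (u, v) ↦ (12 u, v). Geodesics are the pre-images of straight lines: circles (v constant), vertical lines (u constant), and helices (v = c · u + d) for constants c, d.

A right cylinder has E = 12², F = 0, G = 1, so EG − F² = 12², and L = −12, M = N = 0, giving K = (LN − M²)/(EG − F²) = 0 everywhere. A flat surface is locally isometric to the Euclidean plane via the map (u, v) ↦ (12 u, v). Straight lines in the (x̃, ỹ) plane pull back to: (a) horizontal circles (v = const), (b) vertical generators (u = const), and (c) helices (12 u tan θ = v, i.e. v = c · u + d).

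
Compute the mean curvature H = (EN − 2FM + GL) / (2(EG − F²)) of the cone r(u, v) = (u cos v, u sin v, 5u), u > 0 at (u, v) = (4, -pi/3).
H = 5*sqrt(26)/208

With E = 26, F = 0, G = u^2, L = 0, M = 0, N = 5*sqrt(26)*u^2/(26*Abs(u)), assemble
  H = (EN − 2FM + GL) / (2(EG − F²)) = 5*sqrt(26)/(52*Abs(u)).
At (u, v) = (4, -pi/3): H = 5*sqrt(26)/208.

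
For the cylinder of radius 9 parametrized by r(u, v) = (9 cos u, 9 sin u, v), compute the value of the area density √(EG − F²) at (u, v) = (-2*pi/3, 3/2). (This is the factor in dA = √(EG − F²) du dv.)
√(EG − F²)|_{(-2*pi/3, 3/2)} = 9

E = 81, F = 0, G = 1, so EG − F² = 81. Taking the positive square root: √(EG − F²) = 9. At (u, v) = (-2*pi/3, 3/2): 9.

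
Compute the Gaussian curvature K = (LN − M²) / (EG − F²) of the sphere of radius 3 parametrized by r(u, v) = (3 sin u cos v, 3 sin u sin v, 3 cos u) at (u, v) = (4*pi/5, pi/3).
K = 1/9

Coefficients of the first fundamental form: E = 9, F = 0, G = 9*sin(u)^2.
Coefficients of the second fundamental form: L = -3*sin(u)/Abs(sin(u)), M = 0, N = -3*sin(u)^3/Abs(sin(u)).
Assemble K = (LN − M²)/(EG − F²) = 1/9. At (u, v) = (4*pi/5, pi/3): K = 1/9.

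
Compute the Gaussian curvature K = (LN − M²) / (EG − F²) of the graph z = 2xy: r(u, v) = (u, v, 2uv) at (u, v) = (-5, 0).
K = -4/10201

Coefficients of the first fundamental form: E = 4*v^2 + 1, F = 4*u*v, G = 4*u^2 + 1.
Coefficients of the second fundamental form: L = 0, M = 2/sqrt(4*u^2 + 4*v^2 + 1), N = 0.
Assemble K = (LN − M²)/(EG − F²) = -4/(16*u^4 + 32*u^2*v^2 + 8*u^2 + 16*v^4 + 8*v^2 + 1). At (u, v) = (-5, 0): K = -4/10201.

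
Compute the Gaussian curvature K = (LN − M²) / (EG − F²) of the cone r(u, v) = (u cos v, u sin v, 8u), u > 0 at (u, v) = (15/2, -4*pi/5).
K = 0

Coefficients of the first fundamental form: E = 65, F = 0, G = u^2.
Coefficients of the second fundamental form: L = 0, M = 0, N = 8*sqrt(65)*u^2/(65*Abs(u)).
Assemble K = (LN − M²)/(EG − F²) = 0. At (u, v) = (15/2, -4*pi/5): K = 0.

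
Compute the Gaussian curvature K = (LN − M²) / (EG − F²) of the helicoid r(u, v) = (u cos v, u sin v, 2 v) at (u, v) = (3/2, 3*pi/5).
K = -64/625

Coefficients of the first fundamental form: E = 1, F = 0, G = u^2 + 4.
Coefficients of the second fundamental form: L = 0, M = -2/sqrt(u^2 + 4), N = 0.
Assemble K = (LN − M²)/(EG − F²) = -4/(u^2 + 4)^2. At (u, v) = (3/2, 3*pi/5): K = -64/625.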